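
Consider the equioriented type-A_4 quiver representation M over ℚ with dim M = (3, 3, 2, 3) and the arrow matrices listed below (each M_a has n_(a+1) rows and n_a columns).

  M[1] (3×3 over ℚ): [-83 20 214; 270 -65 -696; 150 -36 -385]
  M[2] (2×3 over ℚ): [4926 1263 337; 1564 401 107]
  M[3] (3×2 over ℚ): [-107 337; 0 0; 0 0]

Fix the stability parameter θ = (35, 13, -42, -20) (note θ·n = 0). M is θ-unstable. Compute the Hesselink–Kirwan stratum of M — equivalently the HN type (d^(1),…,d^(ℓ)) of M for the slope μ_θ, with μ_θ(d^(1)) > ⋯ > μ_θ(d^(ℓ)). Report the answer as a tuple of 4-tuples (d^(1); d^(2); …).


Interval decomposition of M: I[1,2], I[1,3], I[1,4], I[4,4]^2.
HN type (ℓ=4): μ^(1)=24; μ^(2)=2; μ^(3)=-7/2; μ^(4)=-20

((1, 1, 0, 0); (1, 1, 1, 0); (1, 1, 1, 1); (0, 0, 0, 2))


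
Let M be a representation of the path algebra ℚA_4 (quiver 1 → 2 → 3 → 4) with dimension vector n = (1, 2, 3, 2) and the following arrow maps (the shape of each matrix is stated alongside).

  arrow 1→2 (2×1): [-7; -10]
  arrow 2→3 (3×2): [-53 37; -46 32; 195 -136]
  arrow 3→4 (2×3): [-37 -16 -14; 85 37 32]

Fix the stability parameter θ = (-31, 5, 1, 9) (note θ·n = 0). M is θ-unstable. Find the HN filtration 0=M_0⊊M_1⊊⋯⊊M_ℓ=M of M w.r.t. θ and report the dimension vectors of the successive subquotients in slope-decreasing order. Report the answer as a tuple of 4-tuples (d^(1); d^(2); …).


Via rank(M_{q-1}∘⋯∘M_p): M ≅ I[1,4], I[2,3], I[3,4].
μ_θ-semistable layers: μ^(1)=9; μ^(2)=3; μ^(3)=1; μ^(4)=-31

((0, 0, 0, 2); (0, 2, 2, 0); (0, 0, 1, 0); (1, 0, 0, 0))


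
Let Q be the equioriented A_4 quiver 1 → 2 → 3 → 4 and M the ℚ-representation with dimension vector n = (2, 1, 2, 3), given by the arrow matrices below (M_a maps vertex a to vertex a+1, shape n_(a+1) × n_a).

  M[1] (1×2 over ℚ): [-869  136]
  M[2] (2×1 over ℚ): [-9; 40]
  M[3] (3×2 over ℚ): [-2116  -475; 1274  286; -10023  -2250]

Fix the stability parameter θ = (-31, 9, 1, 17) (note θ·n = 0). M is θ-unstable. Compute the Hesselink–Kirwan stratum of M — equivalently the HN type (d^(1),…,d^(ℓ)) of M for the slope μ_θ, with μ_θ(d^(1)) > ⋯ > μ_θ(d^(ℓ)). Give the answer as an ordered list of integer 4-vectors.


Via rank(M_{q-1}∘⋯∘M_p): M ≅ I[1,1], I[1,4], I[3,4], I[4,4].
μ_θ-semistable layers: μ^(1)=17; μ^(2)=5; μ^(3)=1; μ^(4)=-31

((0, 0, 0, 3); (0, 1, 1, 0); (0, 0, 1, 0); (2, 0, 0, 0))


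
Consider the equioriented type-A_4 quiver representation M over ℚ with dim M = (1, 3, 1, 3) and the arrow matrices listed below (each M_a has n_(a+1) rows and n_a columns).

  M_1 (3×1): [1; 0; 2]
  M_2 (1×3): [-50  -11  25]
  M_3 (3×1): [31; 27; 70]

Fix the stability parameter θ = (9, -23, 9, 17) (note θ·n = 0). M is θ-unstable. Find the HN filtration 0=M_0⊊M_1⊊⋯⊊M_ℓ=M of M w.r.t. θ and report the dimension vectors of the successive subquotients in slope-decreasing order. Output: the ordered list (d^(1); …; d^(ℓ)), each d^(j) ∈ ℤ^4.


Barcode: M ≅ I[1,2], I[2,2], I[2,4], I[4,4]^2. HN layers by μ_θ (4 steps, strictly decreasing):
  μ^(1)=17; μ^(2)=9; μ^(3)=-7; μ^(4)=-23

((0, 0, 0, 3); (0, 0, 1, 0); (1, 1, 0, 0); (0, 2, 0, 0))


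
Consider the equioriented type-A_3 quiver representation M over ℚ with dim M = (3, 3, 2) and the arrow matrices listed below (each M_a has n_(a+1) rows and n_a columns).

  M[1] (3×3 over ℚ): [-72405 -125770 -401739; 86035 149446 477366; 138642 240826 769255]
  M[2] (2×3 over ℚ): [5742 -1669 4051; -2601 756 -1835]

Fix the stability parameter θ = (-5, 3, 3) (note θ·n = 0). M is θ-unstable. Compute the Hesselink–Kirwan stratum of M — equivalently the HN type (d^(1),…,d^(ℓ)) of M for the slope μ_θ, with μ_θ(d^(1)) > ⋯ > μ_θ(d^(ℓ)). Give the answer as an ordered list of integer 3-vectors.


Interval decomposition of M: I[1,2], I[1,3]^2.
HN type (ℓ=2): μ^(1)=3; μ^(2)=-5

((0, 3, 2); (3, 0, 0))


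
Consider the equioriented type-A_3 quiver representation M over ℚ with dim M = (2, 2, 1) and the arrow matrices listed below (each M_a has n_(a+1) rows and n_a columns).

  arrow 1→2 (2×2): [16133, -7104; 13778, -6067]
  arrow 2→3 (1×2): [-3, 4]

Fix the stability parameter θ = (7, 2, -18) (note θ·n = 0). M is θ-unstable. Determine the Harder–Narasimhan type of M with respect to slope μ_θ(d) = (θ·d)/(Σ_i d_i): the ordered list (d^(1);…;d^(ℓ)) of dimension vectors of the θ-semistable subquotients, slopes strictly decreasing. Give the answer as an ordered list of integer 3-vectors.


Barcode: M ≅ I[1,2], I[1,3]. HN layers by μ_θ (2 steps, strictly decreasing):
  μ^(1)=9/2; μ^(2)=-3

((1, 1, 0); (1, 1, 1))


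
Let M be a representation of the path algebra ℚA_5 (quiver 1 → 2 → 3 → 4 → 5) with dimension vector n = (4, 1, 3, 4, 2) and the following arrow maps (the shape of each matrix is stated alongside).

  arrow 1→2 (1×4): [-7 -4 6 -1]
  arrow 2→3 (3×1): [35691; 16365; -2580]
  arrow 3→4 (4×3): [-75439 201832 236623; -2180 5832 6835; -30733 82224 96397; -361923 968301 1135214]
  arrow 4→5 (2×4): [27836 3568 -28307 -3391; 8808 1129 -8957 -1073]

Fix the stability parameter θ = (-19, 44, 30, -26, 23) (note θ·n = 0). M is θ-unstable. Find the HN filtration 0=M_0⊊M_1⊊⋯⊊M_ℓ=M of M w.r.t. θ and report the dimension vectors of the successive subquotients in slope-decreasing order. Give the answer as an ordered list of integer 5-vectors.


Via rank(M_{q-1}∘⋯∘M_p): M ≅ I[1,1]^3, I[1,5], I[3,4], I[3,5], I[4,4].
μ_θ-semistable layers: μ^(1)=23; μ^(2)=16; μ^(3)=2; μ^(4)=-19; μ^(5)=-26

((0, 0, 0, 0, 2); (0, 1, 1, 1, 0); (0, 0, 2, 2, 0); (4, 0, 0, 0, 0); (0, 0, 0, 1, 0))


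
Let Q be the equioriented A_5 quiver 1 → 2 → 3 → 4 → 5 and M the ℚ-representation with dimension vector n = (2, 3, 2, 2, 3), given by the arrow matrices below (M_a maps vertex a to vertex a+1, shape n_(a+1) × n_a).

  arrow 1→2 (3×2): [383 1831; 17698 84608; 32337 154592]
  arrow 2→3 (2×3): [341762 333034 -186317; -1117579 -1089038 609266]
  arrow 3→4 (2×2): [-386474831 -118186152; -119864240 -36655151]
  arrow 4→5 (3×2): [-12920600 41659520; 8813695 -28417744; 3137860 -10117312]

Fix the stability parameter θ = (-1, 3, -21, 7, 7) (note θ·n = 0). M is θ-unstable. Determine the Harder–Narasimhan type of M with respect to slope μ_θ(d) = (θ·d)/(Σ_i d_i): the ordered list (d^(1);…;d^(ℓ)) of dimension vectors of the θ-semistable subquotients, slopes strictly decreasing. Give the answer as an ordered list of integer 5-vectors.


Via rank(M_{q-1}∘⋯∘M_p): M ≅ I[1,4], I[1,5], I[2,2], I[5,5]^2.
μ_θ-semistable layers: μ^(1)=7; μ^(2)=3; μ^(3)=-19/3

((0, 0, 0, 2, 3); (0, 1, 0, 0, 0); (2, 2, 2, 0, 0))


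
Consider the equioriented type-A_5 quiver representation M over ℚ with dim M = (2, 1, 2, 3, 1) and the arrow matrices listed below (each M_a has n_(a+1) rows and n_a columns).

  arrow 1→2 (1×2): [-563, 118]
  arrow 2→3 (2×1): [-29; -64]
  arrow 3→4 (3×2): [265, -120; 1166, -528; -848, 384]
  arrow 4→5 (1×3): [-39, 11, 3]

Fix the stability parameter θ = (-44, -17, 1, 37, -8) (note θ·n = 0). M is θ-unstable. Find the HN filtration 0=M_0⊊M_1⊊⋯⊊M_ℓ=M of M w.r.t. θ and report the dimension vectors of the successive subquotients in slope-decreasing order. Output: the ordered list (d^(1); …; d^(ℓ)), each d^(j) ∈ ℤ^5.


Barcode: M ≅ I[1,1], I[1,5], I[3,3], I[4,4]^2. HN layers by μ_θ (5 steps, strictly decreasing):
  μ^(1)=37; μ^(2)=29/2; μ^(3)=1; μ^(4)=-17; μ^(5)=-44

((0, 0, 0, 2, 0); (0, 0, 0, 1, 1); (0, 0, 2, 0, 0); (0, 1, 0, 0, 0); (2, 0, 0, 0, 0))


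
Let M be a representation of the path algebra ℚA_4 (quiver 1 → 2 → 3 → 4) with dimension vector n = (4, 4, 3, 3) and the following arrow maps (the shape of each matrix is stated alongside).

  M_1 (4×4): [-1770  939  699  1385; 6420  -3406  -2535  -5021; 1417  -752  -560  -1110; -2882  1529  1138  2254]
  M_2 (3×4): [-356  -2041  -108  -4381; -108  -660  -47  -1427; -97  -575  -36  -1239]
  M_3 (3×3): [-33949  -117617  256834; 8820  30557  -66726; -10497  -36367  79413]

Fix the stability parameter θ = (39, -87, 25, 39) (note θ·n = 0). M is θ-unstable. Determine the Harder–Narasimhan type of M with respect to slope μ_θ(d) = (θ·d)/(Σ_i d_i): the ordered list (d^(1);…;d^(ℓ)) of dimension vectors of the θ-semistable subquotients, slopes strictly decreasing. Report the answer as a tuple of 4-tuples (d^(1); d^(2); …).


Barcode: M ≅ I[1,1], I[1,2], I[1,4]^2, I[2,4]. HN layers by μ_θ (4 steps, strictly decreasing):
  μ^(1)=39; μ^(2)=25; μ^(3)=-24; μ^(4)=-87

((1, 0, 0, 3); (0, 0, 3, 0); (3, 3, 0, 0); (0, 1, 0, 0))


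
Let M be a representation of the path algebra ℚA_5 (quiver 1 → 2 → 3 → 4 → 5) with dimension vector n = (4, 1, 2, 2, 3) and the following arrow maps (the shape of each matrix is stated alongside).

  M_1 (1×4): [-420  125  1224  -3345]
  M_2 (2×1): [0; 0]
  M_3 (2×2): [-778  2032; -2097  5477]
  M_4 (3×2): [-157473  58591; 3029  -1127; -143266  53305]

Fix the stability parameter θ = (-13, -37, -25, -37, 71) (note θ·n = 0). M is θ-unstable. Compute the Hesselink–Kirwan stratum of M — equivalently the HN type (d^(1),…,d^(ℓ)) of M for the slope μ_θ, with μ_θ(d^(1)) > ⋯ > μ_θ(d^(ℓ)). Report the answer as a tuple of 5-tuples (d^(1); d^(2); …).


Barcode: M ≅ I[1,1]^3, I[1,2], I[3,5]^2, I[5,5]. HN layers by μ_θ (4 steps, strictly decreasing):
  μ^(1)=71; μ^(2)=-13; μ^(3)=-25; μ^(4)=-31

((0, 0, 0, 0, 3); (3, 0, 0, 0, 0); (1, 1, 0, 0, 0); (0, 0, 2, 2, 0))


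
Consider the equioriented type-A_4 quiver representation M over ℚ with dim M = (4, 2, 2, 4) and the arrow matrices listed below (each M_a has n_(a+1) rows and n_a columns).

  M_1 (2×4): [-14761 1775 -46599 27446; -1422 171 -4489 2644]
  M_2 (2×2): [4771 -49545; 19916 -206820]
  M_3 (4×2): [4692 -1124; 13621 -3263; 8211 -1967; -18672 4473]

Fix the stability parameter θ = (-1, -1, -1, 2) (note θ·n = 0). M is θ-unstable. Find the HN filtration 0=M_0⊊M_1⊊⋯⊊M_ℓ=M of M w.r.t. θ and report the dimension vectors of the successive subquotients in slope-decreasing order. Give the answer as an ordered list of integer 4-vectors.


Barcode: M ≅ I[1,1]^2, I[1,2], I[1,4], I[3,4], I[4,4]^2. HN layers by μ_θ (2 steps, strictly decreasing):
  μ^(1)=2; μ^(2)=-1

((0, 0, 0, 4); (4, 2, 2, 0))


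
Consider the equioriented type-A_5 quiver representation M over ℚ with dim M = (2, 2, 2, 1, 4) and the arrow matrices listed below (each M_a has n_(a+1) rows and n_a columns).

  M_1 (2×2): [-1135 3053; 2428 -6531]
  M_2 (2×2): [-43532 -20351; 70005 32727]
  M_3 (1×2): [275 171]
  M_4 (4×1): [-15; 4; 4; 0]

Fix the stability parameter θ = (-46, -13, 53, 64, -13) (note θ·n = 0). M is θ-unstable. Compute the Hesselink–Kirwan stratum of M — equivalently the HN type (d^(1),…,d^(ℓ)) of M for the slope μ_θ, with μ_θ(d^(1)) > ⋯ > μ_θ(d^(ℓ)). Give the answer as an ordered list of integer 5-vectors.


Via rank(M_{q-1}∘⋯∘M_p): M ≅ I[1,3], I[1,5], I[5,5]^3.
μ_θ-semistable layers: μ^(1)=53; μ^(2)=104/3; μ^(3)=-13; μ^(4)=-46

((0, 0, 1, 0, 0); (0, 0, 1, 1, 1); (0, 2, 0, 0, 3); (2, 0, 0, 0, 0))


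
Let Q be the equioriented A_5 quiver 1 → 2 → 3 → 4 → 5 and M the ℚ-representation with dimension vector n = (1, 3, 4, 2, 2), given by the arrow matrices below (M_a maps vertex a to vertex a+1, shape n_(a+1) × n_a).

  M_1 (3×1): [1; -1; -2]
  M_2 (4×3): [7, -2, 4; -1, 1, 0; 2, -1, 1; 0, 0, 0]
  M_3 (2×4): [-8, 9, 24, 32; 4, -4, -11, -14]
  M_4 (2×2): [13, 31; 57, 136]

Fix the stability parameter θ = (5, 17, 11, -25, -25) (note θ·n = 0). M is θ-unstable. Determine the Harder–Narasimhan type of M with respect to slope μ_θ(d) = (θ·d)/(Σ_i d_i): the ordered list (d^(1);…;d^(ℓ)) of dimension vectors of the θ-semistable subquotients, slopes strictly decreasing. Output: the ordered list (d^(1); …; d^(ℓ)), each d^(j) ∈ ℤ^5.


Interval decomposition of M: I[1,5], I[2,3], I[2,5], I[3,3].
HN type (ℓ=4): μ^(1)=14; μ^(2)=11; μ^(3)=-17/5; μ^(4)=-11/2

((0, 1, 1, 0, 0); (0, 0, 1, 0, 0); (1, 1, 1, 1, 1); (0, 1, 1, 1, 1))


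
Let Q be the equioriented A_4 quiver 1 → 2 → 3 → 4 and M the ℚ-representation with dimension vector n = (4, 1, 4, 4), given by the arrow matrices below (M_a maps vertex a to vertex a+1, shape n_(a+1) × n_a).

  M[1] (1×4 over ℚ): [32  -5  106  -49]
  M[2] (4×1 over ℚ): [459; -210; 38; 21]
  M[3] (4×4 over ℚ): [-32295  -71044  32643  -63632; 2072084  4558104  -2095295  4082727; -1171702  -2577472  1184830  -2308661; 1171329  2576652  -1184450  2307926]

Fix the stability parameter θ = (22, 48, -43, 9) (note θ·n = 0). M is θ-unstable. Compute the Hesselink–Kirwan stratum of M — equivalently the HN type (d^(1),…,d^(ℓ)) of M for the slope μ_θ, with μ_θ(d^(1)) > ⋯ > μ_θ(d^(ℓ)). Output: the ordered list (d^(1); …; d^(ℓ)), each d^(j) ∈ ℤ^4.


Barcode: M ≅ I[1,1]^3, I[1,4], I[3,3], I[3,4]^2, I[4,4]. HN layers by μ_θ (3 steps, strictly decreasing):
  μ^(1)=22; μ^(2)=9; μ^(3)=-43

((3, 0, 0, 0); (1, 1, 1, 4); (0, 0, 3, 0))


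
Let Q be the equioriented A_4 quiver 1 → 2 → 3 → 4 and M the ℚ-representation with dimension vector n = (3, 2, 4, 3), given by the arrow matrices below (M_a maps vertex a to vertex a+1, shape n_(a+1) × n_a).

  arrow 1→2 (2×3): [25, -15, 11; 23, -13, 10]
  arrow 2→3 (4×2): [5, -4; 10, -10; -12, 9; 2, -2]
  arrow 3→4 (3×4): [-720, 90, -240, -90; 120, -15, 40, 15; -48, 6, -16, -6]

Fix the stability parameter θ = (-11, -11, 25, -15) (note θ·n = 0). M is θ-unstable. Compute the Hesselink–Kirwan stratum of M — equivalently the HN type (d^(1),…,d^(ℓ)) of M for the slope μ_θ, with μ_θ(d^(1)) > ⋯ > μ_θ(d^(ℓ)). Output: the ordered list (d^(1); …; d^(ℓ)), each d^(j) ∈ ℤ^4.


Interval decomposition of M: I[1,1], I[1,3]^2, I[3,3], I[3,4], I[4,4]^2.
HN type (ℓ=4): μ^(1)=25; μ^(2)=5; μ^(3)=-11; μ^(4)=-15

((0, 0, 3, 0); (0, 0, 1, 1); (3, 2, 0, 0); (0, 0, 0, 2))


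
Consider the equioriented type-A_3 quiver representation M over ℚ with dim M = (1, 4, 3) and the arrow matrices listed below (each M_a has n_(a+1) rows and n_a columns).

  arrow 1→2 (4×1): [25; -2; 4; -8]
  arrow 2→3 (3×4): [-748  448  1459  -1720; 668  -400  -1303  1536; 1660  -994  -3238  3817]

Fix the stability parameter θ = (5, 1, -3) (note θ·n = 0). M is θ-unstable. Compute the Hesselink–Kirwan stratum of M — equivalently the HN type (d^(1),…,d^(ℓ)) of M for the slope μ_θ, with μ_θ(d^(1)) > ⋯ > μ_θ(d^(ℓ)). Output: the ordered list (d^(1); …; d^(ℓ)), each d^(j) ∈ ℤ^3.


Interval decomposition of M: I[1,2], I[2,2], I[2,3]^2, I[3,3].
HN type (ℓ=4): μ^(1)=3; μ^(2)=1; μ^(3)=-1; μ^(4)=-3

((1, 1, 0); (0, 1, 0); (0, 2, 2); (0, 0, 1))


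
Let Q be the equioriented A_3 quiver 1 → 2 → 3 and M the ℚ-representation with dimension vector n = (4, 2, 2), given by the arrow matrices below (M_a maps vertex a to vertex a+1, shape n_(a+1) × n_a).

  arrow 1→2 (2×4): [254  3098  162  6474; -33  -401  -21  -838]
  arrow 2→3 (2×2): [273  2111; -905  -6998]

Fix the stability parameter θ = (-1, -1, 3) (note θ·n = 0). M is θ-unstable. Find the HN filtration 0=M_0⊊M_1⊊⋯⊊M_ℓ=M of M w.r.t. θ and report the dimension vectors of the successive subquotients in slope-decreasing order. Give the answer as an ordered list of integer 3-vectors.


Interval decomposition of M: I[1,1]^2, I[1,3]^2.
HN type (ℓ=2): μ^(1)=3; μ^(2)=-1

((0, 0, 2); (4, 2, 0))


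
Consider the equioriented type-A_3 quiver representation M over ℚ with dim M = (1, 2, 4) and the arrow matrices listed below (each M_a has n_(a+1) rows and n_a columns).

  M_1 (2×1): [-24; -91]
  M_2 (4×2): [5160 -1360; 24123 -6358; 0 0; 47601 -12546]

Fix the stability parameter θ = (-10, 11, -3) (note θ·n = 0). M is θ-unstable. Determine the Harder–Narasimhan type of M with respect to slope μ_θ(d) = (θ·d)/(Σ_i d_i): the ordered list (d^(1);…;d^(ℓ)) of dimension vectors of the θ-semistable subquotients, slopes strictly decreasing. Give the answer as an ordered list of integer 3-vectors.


Barcode: M ≅ I[1,3], I[2,2], I[3,3]^3. HN layers by μ_θ (4 steps, strictly decreasing):
  μ^(1)=11; μ^(2)=4; μ^(3)=-3; μ^(4)=-10

((0, 1, 0); (0, 1, 1); (0, 0, 3); (1, 0, 0))


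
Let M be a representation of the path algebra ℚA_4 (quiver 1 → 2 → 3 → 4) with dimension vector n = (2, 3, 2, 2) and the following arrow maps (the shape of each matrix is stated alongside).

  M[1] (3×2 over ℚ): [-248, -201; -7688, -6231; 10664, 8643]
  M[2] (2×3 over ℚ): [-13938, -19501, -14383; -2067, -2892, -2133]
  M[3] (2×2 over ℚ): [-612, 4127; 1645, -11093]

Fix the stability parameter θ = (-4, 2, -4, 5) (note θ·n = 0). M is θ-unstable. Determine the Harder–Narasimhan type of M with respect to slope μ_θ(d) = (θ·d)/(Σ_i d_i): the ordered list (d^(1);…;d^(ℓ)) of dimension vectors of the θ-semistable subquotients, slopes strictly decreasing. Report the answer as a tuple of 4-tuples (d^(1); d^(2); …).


Interval decomposition of M: I[1,1], I[1,2], I[2,4]^2.
HN type (ℓ=4): μ^(1)=5; μ^(2)=2; μ^(3)=-1; μ^(4)=-4

((0, 0, 0, 2); (0, 1, 0, 0); (0, 2, 2, 0); (2, 0, 0, 0))


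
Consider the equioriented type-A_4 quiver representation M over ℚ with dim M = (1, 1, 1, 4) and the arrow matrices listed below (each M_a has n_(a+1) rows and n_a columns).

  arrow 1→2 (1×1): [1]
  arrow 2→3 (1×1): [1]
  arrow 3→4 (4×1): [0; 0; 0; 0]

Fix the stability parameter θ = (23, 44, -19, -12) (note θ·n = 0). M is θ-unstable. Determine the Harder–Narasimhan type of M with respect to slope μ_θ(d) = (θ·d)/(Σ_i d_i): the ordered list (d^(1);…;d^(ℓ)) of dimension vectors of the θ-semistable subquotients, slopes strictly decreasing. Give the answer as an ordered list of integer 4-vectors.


Barcode: M ≅ I[1,3], I[4,4]^4. HN layers by μ_θ (2 steps, strictly decreasing):
  μ^(1)=16; μ^(2)=-12

((1, 1, 1, 0); (0, 0, 0, 4))


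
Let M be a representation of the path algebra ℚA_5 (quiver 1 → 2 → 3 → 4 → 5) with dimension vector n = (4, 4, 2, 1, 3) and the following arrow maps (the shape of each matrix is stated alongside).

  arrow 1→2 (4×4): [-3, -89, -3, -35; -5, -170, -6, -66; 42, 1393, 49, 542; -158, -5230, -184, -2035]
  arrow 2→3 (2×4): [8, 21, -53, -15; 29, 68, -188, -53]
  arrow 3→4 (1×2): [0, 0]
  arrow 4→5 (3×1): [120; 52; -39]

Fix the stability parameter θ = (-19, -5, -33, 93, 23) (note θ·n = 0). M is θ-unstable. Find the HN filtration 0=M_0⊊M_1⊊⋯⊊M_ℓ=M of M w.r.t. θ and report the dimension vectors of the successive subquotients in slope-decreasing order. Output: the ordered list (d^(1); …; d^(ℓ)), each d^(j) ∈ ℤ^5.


Barcode: M ≅ I[1,2]^2, I[1,3]^2, I[4,5], I[5,5]^2. HN layers by μ_θ (4 steps, strictly decreasing):
  μ^(1)=58; μ^(2)=23; μ^(3)=-5; μ^(4)=-19

((0, 0, 0, 1, 1); (0, 0, 0, 0, 2); (0, 2, 0, 0, 0); (4, 2, 2, 0, 0))


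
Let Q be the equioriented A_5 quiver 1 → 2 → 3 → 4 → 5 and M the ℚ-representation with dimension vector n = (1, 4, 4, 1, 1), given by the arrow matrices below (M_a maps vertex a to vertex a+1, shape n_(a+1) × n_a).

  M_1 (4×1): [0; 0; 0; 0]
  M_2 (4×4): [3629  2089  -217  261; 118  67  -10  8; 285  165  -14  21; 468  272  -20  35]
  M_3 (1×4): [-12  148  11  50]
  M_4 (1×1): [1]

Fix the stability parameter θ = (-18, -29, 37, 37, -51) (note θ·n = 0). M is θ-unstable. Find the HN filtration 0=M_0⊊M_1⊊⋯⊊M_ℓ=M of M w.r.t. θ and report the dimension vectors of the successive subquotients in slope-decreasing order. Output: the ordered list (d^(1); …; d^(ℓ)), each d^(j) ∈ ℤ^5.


Interval decomposition of M: I[1,1], I[2,3]^3, I[2,5].
HN type (ℓ=4): μ^(1)=37; μ^(2)=23/3; μ^(3)=-18; μ^(4)=-29

((0, 0, 3, 0, 0); (0, 0, 1, 1, 1); (1, 0, 0, 0, 0); (0, 4, 0, 0, 0))


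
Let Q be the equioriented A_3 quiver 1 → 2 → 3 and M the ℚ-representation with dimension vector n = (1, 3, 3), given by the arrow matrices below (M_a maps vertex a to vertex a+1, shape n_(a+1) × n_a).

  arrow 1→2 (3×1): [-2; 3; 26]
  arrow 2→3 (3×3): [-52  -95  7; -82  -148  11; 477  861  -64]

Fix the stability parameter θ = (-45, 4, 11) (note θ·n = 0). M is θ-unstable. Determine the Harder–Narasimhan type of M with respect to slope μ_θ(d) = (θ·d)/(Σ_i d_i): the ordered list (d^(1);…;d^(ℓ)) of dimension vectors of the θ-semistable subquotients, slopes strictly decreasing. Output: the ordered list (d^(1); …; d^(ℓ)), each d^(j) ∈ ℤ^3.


Barcode: M ≅ I[1,3], I[2,3]^2. HN layers by μ_θ (3 steps, strictly decreasing):
  μ^(1)=11; μ^(2)=4; μ^(3)=-45

((0, 0, 3); (0, 3, 0); (1, 0, 0))


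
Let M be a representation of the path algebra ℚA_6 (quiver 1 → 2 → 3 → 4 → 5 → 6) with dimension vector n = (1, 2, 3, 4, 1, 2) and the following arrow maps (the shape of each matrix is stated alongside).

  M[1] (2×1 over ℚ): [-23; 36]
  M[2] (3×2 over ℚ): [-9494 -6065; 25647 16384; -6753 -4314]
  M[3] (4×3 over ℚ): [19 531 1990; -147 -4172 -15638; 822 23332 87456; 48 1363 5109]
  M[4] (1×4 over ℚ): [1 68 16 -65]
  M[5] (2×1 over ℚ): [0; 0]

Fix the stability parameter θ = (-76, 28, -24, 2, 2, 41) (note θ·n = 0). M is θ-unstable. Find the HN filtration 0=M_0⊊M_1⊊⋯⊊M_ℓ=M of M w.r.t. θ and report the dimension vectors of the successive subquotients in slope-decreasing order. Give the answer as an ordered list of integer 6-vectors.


Via rank(M_{q-1}∘⋯∘M_p): M ≅ I[1,5], I[2,4], I[3,4], I[4,4], I[6,6]^2.
μ_θ-semistable layers: μ^(1)=41; μ^(2)=2; μ^(3)=-24; μ^(4)=-76

((0, 0, 0, 0, 0, 2); (0, 2, 2, 4, 1, 0); (0, 0, 1, 0, 0, 0); (1, 0, 0, 0, 0, 0))


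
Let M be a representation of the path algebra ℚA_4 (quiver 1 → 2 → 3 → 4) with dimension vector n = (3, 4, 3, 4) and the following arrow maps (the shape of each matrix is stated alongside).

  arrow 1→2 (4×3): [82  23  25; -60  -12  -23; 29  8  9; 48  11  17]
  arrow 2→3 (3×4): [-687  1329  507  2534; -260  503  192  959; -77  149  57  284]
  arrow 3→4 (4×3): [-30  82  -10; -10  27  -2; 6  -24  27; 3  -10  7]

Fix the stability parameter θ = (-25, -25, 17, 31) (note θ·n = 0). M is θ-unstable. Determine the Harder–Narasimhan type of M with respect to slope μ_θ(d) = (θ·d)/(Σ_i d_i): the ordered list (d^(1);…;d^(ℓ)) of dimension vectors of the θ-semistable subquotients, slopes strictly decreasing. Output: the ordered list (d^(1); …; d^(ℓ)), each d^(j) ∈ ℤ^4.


Interval decomposition of M: I[1,2], I[1,4]^2, I[2,2], I[3,4], I[4,4].
HN type (ℓ=3): μ^(1)=31; μ^(2)=17; μ^(3)=-25

((0, 0, 0, 4); (0, 0, 3, 0); (3, 4, 0, 0))


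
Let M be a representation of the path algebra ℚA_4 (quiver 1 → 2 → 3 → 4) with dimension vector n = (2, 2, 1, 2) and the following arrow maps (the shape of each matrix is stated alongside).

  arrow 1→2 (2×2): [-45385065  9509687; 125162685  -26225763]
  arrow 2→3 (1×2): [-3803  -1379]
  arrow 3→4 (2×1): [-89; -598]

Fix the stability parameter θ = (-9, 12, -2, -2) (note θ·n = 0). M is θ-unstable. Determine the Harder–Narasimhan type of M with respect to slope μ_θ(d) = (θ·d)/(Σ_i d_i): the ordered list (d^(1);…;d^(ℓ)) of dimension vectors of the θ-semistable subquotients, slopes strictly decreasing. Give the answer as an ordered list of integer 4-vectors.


Interval decomposition of M: I[1,1], I[1,4], I[2,2], I[4,4].
HN type (ℓ=4): μ^(1)=12; μ^(2)=8/3; μ^(3)=-2; μ^(4)=-9

((0, 1, 0, 0); (0, 1, 1, 1); (0, 0, 0, 1); (2, 0, 0, 0))


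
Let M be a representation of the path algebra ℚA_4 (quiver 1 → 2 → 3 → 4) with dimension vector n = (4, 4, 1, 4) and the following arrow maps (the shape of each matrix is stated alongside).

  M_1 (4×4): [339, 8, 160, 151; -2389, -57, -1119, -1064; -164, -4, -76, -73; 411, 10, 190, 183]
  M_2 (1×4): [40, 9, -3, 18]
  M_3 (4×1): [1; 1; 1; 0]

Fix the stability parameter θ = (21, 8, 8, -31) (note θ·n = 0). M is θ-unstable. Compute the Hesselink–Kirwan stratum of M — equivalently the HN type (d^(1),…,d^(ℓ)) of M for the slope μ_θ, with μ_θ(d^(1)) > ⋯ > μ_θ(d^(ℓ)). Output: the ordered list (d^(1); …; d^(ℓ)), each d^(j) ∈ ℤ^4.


Barcode: M ≅ I[1,1], I[1,2]^2, I[1,4], I[2,2], I[4,4]^3. HN layers by μ_θ (5 steps, strictly decreasing):
  μ^(1)=21; μ^(2)=29/2; μ^(3)=8; μ^(4)=3/2; μ^(5)=-31

((1, 0, 0, 0); (2, 2, 0, 0); (0, 1, 0, 0); (1, 1, 1, 1); (0, 0, 0, 3))


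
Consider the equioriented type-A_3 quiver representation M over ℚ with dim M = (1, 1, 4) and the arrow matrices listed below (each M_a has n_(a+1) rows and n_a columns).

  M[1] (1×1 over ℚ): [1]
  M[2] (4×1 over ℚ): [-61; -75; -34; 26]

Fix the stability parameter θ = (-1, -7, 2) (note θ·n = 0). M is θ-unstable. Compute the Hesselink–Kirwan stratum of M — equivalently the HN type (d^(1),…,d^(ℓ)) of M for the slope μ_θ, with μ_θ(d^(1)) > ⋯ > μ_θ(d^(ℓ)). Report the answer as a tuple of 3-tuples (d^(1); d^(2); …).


Interval decomposition of M: I[1,3], I[3,3]^3.
HN type (ℓ=2): μ^(1)=2; μ^(2)=-4

((0, 0, 4); (1, 1, 0))


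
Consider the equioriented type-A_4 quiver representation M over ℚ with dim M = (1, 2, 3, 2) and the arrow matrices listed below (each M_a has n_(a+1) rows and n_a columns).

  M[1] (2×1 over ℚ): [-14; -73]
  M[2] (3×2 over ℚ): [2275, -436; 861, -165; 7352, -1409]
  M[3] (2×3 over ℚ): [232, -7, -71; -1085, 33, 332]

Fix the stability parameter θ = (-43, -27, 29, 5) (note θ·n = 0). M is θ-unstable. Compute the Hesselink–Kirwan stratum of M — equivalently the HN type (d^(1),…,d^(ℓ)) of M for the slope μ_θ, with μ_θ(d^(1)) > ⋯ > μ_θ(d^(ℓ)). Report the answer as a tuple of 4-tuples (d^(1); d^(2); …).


Barcode: M ≅ I[1,4], I[2,4], I[3,3]. HN layers by μ_θ (4 steps, strictly decreasing):
  μ^(1)=29; μ^(2)=17; μ^(3)=-27; μ^(4)=-43

((0, 0, 1, 0); (0, 0, 2, 2); (0, 2, 0, 0); (1, 0, 0, 0))


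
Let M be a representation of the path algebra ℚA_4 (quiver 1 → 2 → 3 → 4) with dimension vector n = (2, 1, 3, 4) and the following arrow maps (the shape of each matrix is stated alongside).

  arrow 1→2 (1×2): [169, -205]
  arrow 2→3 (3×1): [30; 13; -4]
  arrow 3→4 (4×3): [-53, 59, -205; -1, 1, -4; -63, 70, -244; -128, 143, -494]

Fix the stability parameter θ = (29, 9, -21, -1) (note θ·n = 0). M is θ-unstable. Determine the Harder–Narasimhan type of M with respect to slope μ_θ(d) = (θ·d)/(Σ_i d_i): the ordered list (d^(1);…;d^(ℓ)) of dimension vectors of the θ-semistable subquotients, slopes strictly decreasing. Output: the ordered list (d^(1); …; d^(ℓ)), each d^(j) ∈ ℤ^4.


Interval decomposition of M: I[1,1], I[1,4], I[3,4]^2, I[4,4].
HN type (ℓ=4): μ^(1)=29; μ^(2)=4; μ^(3)=-1; μ^(4)=-21

((1, 0, 0, 0); (1, 1, 1, 1); (0, 0, 0, 3); (0, 0, 2, 0))


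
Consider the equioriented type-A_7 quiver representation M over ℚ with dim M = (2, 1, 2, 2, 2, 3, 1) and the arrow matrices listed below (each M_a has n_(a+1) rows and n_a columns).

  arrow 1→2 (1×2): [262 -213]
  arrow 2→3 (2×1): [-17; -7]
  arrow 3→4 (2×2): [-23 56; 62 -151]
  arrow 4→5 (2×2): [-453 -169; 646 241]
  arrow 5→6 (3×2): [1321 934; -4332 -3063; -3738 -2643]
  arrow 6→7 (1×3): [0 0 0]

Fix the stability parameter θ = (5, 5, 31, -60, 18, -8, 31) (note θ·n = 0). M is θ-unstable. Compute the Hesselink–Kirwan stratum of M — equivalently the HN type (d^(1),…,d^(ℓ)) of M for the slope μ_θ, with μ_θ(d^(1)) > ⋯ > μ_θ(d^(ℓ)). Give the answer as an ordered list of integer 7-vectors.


Barcode: M ≅ I[1,1], I[1,6], I[3,6], I[6,6], I[7,7]. HN layers by μ_θ (5 steps, strictly decreasing):
  μ^(1)=31; μ^(2)=5; μ^(3)=-19/4; μ^(4)=-8; μ^(5)=-29/2

((0, 0, 0, 0, 0, 0, 1); (1, 0, 0, 0, 2, 2, 0); (1, 1, 1, 1, 0, 0, 0); (0, 0, 0, 0, 0, 1, 0); (0, 0, 1, 1, 0, 0, 0))


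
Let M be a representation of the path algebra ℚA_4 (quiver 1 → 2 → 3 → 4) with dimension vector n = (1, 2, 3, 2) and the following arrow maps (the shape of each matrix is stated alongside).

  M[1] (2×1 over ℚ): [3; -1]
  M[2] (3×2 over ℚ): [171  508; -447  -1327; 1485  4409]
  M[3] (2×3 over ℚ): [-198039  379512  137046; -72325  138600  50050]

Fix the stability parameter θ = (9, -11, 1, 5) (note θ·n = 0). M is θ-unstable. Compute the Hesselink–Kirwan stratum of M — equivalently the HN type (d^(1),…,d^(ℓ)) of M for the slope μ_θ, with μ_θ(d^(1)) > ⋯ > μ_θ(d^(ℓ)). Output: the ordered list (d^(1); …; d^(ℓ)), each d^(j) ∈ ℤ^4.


Barcode: M ≅ I[1,4], I[2,3], I[3,3], I[4,4]. HN layers by μ_θ (4 steps, strictly decreasing):
  μ^(1)=5; μ^(2)=1; μ^(3)=-1; μ^(4)=-11

((0, 0, 0, 2); (0, 0, 3, 0); (1, 1, 0, 0); (0, 1, 0, 0))


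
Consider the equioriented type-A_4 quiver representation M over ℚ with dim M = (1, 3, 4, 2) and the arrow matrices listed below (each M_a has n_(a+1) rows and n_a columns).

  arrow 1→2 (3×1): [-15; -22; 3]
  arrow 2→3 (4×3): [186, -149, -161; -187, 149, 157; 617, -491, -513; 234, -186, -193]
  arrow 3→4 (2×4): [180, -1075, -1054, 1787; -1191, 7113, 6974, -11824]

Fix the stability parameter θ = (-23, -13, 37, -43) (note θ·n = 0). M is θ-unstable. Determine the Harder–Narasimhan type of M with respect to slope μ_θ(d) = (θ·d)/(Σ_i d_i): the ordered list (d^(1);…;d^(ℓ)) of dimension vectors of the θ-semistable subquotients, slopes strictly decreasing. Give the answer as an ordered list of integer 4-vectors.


Via rank(M_{q-1}∘⋯∘M_p): M ≅ I[1,4], I[2,3], I[2,4], I[3,3].
μ_θ-semistable layers: μ^(1)=37; μ^(2)=-3; μ^(3)=-13; μ^(4)=-23

((0, 0, 2, 0); (0, 0, 2, 2); (0, 3, 0, 0); (1, 0, 0, 0))


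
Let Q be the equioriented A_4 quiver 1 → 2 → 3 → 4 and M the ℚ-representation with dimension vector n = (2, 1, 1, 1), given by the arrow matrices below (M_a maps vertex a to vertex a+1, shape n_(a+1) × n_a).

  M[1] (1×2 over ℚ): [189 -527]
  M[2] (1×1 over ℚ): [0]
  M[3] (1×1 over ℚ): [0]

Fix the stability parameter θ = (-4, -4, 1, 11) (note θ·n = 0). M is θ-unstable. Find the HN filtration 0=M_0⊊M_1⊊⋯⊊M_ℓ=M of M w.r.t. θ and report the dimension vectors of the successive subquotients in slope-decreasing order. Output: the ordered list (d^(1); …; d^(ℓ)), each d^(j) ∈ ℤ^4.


Interval decomposition of M: I[1,1], I[1,2], I[3,3], I[4,4].
HN type (ℓ=3): μ^(1)=11; μ^(2)=1; μ^(3)=-4

((0, 0, 0, 1); (0, 0, 1, 0); (2, 1, 0, 0))


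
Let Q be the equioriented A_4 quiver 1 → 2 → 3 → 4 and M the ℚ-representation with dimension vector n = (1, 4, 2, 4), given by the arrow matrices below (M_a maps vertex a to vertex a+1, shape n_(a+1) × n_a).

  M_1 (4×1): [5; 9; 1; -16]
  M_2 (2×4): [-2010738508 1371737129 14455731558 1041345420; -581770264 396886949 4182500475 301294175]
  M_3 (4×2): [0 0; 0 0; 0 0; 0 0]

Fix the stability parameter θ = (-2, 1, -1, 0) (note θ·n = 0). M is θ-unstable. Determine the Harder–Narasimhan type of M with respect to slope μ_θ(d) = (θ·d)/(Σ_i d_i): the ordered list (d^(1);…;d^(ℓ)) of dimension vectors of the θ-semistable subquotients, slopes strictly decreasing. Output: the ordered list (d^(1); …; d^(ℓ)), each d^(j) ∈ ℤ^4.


Barcode: M ≅ I[1,3], I[2,2]^2, I[2,3], I[4,4]^4. HN layers by μ_θ (3 steps, strictly decreasing):
  μ^(1)=1; μ^(2)=0; μ^(3)=-2

((0, 2, 0, 0); (0, 2, 2, 4); (1, 0, 0, 0))


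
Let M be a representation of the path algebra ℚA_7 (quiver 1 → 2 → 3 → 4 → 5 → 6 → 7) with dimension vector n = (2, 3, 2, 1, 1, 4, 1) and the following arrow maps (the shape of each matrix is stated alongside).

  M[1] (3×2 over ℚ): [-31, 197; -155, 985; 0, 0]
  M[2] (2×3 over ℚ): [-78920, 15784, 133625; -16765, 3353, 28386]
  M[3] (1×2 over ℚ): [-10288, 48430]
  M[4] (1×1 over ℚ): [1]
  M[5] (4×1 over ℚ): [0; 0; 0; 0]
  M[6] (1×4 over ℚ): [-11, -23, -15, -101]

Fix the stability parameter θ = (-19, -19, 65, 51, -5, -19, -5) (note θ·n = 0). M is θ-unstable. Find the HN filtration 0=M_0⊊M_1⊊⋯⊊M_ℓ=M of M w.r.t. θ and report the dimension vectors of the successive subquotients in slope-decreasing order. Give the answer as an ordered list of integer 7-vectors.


Barcode: M ≅ I[1,1], I[1,2], I[2,3], I[2,5], I[6,6]^3, I[6,7]. HN layers by μ_θ (4 steps, strictly decreasing):
  μ^(1)=65; μ^(2)=37; μ^(3)=-5; μ^(4)=-19

((0, 0, 1, 0, 0, 0, 0); (0, 0, 1, 1, 1, 0, 0); (0, 0, 0, 0, 0, 0, 1); (2, 3, 0, 0, 0, 4, 0))


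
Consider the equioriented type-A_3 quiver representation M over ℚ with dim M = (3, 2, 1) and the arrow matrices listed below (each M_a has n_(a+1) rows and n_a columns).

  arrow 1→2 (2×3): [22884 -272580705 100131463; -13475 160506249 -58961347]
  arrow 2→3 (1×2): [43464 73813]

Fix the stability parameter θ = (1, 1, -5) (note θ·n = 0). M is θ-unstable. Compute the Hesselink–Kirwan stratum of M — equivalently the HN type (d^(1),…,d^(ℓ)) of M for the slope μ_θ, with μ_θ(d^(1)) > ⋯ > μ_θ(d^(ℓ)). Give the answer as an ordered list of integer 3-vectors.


Interval decomposition of M: I[1,1], I[1,2], I[1,3].
HN type (ℓ=2): μ^(1)=1; μ^(2)=-1

((2, 1, 0); (1, 1, 1))


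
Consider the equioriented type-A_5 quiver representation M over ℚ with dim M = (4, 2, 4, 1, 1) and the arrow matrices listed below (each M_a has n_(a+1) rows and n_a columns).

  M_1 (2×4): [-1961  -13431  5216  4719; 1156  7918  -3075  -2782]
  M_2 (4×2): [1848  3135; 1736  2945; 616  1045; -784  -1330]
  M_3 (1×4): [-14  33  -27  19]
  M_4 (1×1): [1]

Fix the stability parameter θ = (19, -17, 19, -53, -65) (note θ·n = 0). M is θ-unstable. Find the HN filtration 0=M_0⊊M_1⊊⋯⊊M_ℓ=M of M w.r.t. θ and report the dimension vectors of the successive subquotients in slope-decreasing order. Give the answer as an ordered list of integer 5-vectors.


Via rank(M_{q-1}∘⋯∘M_p): M ≅ I[1,1]^2, I[1,2], I[1,5], I[3,3]^3.
μ_θ-semistable layers: μ^(1)=19; μ^(2)=1; μ^(3)=-97/5

((2, 0, 3, 0, 0); (1, 1, 0, 0, 0); (1, 1, 1, 1, 1))


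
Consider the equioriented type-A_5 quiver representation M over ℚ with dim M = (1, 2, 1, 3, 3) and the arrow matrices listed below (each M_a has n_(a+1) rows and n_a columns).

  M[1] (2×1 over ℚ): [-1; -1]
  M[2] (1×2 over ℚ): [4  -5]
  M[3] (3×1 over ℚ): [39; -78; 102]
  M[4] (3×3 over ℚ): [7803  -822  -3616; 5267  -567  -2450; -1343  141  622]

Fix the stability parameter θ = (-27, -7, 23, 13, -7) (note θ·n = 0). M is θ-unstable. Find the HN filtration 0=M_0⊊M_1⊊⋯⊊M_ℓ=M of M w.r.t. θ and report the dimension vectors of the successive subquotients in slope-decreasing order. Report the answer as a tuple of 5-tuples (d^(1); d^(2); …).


Via rank(M_{q-1}∘⋯∘M_p): M ≅ I[1,5], I[2,2], I[4,4], I[4,5], I[5,5].
μ_θ-semistable layers: μ^(1)=13; μ^(2)=29/3; μ^(3)=3; μ^(4)=-7; μ^(5)=-27

((0, 0, 0, 1, 0); (0, 0, 1, 1, 1); (0, 0, 0, 1, 1); (0, 2, 0, 0, 1); (1, 0, 0, 0, 0))


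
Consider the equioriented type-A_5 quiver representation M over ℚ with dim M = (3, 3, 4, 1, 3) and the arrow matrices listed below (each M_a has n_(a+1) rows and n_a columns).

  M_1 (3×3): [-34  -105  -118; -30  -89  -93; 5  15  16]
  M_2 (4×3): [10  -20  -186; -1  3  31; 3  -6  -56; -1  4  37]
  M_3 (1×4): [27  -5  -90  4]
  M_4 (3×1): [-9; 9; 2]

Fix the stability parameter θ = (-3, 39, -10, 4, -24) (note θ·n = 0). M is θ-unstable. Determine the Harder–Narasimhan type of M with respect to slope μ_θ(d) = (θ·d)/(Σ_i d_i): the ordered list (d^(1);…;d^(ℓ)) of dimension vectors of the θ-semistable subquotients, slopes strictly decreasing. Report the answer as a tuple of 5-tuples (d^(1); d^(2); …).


Via rank(M_{q-1}∘⋯∘M_p): M ≅ I[1,3]^2, I[1,5], I[3,3], I[5,5]^2.
μ_θ-semistable layers: μ^(1)=29/2; μ^(2)=9/4; μ^(3)=-3; μ^(4)=-10; μ^(5)=-24

((0, 2, 2, 0, 0); (0, 1, 1, 1, 1); (3, 0, 0, 0, 0); (0, 0, 1, 0, 0); (0, 0, 0, 0, 2))


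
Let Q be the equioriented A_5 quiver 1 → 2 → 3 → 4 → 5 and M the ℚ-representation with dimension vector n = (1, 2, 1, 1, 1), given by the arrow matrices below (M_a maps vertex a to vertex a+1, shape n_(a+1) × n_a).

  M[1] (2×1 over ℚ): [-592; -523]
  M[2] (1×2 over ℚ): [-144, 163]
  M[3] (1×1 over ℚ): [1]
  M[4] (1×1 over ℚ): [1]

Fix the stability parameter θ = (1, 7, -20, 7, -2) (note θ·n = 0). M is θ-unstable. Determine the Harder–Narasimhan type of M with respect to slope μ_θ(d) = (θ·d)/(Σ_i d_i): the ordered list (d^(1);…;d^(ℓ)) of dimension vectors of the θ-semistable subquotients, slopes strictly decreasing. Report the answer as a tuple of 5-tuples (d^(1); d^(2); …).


Via rank(M_{q-1}∘⋯∘M_p): M ≅ I[1,5], I[2,2].
μ_θ-semistable layers: μ^(1)=7; μ^(2)=5/2; μ^(3)=-4

((0, 1, 0, 0, 0); (0, 0, 0, 1, 1); (1, 1, 1, 0, 0))


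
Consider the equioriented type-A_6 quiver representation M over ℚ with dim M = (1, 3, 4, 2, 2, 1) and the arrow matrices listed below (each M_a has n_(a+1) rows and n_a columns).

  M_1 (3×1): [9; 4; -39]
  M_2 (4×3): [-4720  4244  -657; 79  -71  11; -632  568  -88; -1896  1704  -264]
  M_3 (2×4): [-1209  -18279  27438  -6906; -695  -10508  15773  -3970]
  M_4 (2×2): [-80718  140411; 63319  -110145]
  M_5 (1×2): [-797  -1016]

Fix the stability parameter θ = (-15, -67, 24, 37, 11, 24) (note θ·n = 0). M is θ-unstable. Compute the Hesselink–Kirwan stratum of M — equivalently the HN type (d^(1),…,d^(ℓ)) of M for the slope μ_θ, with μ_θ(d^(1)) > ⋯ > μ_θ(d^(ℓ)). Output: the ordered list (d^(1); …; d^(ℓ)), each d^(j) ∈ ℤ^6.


Barcode: M ≅ I[1,6], I[2,2], I[2,5], I[3,3]^2. HN layers by μ_θ (3 steps, strictly decreasing):
  μ^(1)=24; μ^(2)=-41; μ^(3)=-67

((0, 0, 4, 2, 2, 1); (1, 1, 0, 0, 0, 0); (0, 2, 0, 0, 0, 0))


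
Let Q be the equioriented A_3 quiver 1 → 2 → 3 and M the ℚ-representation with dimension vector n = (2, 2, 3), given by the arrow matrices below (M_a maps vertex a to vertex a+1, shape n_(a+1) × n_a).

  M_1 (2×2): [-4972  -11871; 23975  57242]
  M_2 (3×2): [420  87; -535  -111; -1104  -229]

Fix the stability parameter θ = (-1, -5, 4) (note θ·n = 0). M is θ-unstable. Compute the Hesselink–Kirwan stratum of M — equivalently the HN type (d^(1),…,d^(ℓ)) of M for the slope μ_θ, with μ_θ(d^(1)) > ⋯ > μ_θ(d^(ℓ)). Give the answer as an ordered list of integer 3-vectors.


Barcode: M ≅ I[1,3]^2, I[3,3]. HN layers by μ_θ (2 steps, strictly decreasing):
  μ^(1)=4; μ^(2)=-3

((0, 0, 3); (2, 2, 0))


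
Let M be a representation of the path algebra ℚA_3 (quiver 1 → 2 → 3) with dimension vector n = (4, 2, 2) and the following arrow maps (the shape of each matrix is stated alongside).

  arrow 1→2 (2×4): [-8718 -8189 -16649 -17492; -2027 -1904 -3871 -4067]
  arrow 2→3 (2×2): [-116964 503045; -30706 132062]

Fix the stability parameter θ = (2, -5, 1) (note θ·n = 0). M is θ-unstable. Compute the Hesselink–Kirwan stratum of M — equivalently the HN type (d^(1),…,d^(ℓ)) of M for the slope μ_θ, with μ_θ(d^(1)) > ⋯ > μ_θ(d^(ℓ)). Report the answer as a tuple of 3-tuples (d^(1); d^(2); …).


Interval decomposition of M: I[1,1]^2, I[1,3]^2.
HN type (ℓ=3): μ^(1)=2; μ^(2)=1; μ^(3)=-3/2

((2, 0, 0); (0, 0, 2); (2, 2, 0))


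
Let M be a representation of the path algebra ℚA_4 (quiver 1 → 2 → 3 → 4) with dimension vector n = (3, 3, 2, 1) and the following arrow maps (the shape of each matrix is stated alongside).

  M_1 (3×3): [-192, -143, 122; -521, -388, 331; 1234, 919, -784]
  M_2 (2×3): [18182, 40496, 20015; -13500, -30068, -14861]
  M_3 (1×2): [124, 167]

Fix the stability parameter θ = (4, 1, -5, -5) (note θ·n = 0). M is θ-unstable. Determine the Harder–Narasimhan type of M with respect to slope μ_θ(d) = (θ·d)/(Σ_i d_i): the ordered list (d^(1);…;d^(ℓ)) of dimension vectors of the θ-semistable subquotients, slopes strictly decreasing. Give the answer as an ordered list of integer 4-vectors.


Via rank(M_{q-1}∘⋯∘M_p): M ≅ I[1,1], I[1,3], I[1,4], I[2,2].
μ_θ-semistable layers: μ^(1)=4; μ^(2)=1; μ^(3)=0; μ^(4)=-5/4

((1, 0, 0, 0); (0, 1, 0, 0); (1, 1, 1, 0); (1, 1, 1, 1))
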